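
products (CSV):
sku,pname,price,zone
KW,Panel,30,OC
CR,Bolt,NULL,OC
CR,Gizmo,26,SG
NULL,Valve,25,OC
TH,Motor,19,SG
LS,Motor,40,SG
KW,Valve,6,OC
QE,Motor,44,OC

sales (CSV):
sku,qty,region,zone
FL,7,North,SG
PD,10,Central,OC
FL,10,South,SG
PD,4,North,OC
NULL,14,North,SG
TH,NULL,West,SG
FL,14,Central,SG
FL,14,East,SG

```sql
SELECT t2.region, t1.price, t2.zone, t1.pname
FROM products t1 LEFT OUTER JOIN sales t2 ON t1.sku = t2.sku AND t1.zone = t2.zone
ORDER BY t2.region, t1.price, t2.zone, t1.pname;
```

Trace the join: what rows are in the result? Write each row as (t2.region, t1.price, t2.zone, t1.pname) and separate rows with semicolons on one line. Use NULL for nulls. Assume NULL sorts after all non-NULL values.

(West, 19, SG, Motor); (NULL, 6, NULL, Valve); (NULL, 25, NULL, Valve); (NULL, 26, NULL, Gizmo); (NULL, 30, NULL, Panel); (NULL, 40, NULL, Motor); (NULL, 44, NULL, Motor); (NULL, NULL, NULL, Bolt)

LEFT JOIN keeps every row from `products`; unmatched rows get NULL for `sales`'s columns.
Matching on t1.sku = t2.sku AND t1.zone = t2.zone. A NULL in a compared column never satisfies the condition.
- t1[0] sku=KW, zone=OC → no match; kept with NULLs on the t2 side.
- t1[1] sku=CR, zone=OC → no match; kept with NULLs on the t2 side.
- t1[2] sku=CR, zone=SG → no match; kept with NULLs on the t2 side.
- t1[3] sku=NULL, zone=OC → no match; kept with NULLs on the t2 side.
- t1[4] sku=TH, zone=SG → 1 match(es) in t2 → 1 row(s).
- t1[5] sku=LS, zone=SG → no match; kept with NULLs on the t2 side.
- t1[6] sku=KW, zone=OC → no match; kept with NULLs on the t2 side.
- t1[7] sku=QE, zone=OC → no match; kept with NULLs on the t2 side.
After projecting and ordering:
t2.region | t1.price | t2.zone | t1.pname
West | 19 | SG | Motor
NULL | 6 | NULL | Valve
NULL | 25 | NULL | Valve
NULL | 26 | NULL | Gizmo
NULL | 30 | NULL | Panel
NULL | 40 | NULL | Motor
NULL | 44 | NULL | Motor
NULL | NULL | NULL | Bolt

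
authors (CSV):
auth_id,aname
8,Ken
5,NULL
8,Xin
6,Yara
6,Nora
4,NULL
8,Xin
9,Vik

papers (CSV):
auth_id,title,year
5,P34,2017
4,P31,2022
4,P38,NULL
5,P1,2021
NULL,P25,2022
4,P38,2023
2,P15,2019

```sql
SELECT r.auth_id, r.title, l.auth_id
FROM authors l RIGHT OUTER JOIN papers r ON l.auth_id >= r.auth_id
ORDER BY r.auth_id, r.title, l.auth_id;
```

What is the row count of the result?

RIGHT JOIN keeps every row from `papers`; unmatched rows get NULL for `authors`'s columns.
Matching on l.auth_id >= r.auth_id. A NULL in a compared column never satisfies the condition.
Matched pairs: 46; unmatched r rows kept: 1.
Total: 46 matched + 1 padded = 47 rows.

47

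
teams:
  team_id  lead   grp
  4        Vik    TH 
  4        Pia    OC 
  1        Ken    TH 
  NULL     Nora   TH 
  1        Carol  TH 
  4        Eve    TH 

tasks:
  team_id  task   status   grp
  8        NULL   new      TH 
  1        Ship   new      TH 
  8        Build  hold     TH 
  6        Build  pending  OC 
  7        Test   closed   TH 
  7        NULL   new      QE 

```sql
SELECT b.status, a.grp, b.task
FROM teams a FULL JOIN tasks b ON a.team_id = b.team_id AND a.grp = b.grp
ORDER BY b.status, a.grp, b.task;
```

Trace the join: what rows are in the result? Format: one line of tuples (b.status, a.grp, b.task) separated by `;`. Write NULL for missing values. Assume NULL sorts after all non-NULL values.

(closed, NULL, Test); (hold, NULL, Build); (new, TH, Ship); (new, TH, Ship); (new, NULL, NULL); (new, NULL, NULL); (pending, NULL, Build); (NULL, OC, NULL); (NULL, TH, NULL); (NULL, TH, NULL); (NULL, TH, NULL)

FULL OUTER JOIN keeps every row from both sides; unmatched rows get NULL for the other side's columns.
Matching on a.team_id = b.team_id AND a.grp = b.grp. A NULL in a compared column never satisfies the condition.
- a[0] team_id=4, grp=TH → no match; kept with NULLs on the b side.
- a[1] team_id=4, grp=OC → no match; kept with NULLs on the b side.
- a[2] team_id=1, grp=TH → 1 match(es) in b → 1 row(s).
- a[3] team_id=NULL, grp=TH → no match; kept with NULLs on the b side.
- a[4] team_id=1, grp=TH → 1 match(es) in b → 1 row(s).
- a[5] team_id=4, grp=TH → no match; kept with NULLs on the b side.
- 5 b row(s) had no a match → kept, a columns NULL.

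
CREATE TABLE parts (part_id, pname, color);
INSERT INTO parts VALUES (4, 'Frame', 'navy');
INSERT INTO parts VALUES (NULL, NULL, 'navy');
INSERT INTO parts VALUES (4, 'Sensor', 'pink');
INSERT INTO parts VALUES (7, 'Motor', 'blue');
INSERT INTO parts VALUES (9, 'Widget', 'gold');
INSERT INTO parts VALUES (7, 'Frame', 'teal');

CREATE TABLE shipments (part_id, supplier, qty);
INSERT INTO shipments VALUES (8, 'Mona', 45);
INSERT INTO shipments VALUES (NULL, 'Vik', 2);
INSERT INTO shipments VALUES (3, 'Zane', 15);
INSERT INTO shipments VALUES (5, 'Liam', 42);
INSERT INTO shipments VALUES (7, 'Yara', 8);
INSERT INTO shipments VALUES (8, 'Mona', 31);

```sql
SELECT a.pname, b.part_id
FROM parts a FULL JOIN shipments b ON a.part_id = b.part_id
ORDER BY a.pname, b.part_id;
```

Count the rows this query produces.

FULL OUTER JOIN keeps every row from both sides; unmatched rows get NULL for the other side's columns.
Matching on a.part_id = b.part_id. A NULL in a compared column never satisfies the condition.
Matched pairs: 2; unmatched a rows kept: 4; unmatched b rows kept: 5.
Total: 2 matched + 9 padded = 11 rows.

11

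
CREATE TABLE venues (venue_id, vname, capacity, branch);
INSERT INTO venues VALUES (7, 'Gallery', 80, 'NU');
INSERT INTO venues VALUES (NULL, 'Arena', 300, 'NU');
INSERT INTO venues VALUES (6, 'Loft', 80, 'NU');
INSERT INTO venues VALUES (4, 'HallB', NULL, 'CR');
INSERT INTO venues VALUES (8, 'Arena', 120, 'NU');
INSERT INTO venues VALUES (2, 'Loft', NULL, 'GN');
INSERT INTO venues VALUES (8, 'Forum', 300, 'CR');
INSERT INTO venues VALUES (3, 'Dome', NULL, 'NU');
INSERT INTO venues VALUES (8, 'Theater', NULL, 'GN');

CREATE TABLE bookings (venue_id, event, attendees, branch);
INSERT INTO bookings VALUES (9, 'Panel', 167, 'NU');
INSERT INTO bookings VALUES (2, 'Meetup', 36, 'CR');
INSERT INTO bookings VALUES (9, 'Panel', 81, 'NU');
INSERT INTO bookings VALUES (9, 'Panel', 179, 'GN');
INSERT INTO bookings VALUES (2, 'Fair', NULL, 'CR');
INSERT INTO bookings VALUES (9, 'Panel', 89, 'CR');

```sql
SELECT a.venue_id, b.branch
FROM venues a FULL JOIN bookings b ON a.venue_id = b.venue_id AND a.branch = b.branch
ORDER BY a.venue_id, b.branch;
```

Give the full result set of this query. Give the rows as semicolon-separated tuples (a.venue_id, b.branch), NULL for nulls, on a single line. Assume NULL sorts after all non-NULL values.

FULL OUTER JOIN keeps every row from both sides; unmatched rows get NULL for the other side's columns.
Matching on a.venue_id = b.venue_id AND a.branch = b.branch. A NULL in a compared column never satisfies the condition.
- a (venue_id=7, branch=NU) has no partner → padded with NULL.
- a (venue_id=NULL, branch=NU) has no partner → padded with NULL.
- a (venue_id=6, branch=NU) has no partner → padded with NULL.
- a (venue_id=4, branch=CR) has no partner → padded with NULL.
- a (venue_id=8, branch=NU) has no partner → padded with NULL.
- a (venue_id=2, branch=GN) has no partner → padded with NULL.
- a (venue_id=8, branch=CR) has no partner → padded with NULL.
- a (venue_id=3, branch=NU) has no partner → padded with NULL.
- a (venue_id=8, branch=GN) has no partner → padded with NULL.
- plus 6 unmatched b row(s), each kept with NULL a columns.

(2, NULL); (3, NULL); (4, NULL); (6, NULL); (7, NULL); (8, NULL); (8, NULL); (8, NULL); (NULL, CR); (NULL, CR); (NULL, CR); (NULL, GN); (NULL, NU); (NULL, NU); (NULL, NULL)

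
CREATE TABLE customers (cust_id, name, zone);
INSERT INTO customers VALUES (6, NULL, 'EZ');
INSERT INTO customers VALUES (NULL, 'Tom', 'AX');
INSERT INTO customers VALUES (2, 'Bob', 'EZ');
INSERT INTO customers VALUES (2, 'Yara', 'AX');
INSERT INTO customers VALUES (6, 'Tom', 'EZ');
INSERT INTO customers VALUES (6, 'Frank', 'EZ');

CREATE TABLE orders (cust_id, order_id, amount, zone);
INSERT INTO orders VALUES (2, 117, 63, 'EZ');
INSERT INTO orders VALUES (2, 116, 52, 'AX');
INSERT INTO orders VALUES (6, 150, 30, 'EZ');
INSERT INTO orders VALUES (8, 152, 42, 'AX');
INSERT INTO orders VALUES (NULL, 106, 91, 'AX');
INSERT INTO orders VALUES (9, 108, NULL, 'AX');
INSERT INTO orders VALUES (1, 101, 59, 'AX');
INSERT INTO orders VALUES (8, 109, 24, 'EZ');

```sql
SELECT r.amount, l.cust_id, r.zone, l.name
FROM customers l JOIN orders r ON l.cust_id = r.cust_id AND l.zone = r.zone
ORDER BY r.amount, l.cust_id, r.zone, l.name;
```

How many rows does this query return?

5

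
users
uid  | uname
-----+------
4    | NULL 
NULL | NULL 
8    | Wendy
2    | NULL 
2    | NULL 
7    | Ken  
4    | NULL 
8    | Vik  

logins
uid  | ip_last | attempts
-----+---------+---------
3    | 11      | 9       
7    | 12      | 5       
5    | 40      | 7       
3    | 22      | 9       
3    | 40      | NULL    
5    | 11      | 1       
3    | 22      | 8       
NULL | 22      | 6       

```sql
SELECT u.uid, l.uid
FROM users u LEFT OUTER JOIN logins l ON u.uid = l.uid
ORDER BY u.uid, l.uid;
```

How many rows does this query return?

8

LEFT JOIN keeps every row from `users`; unmatched rows get NULL for `logins`'s columns.
Matching on u.uid = l.uid. A NULL in a compared column never satisfies the condition.
Matched pairs: 1; unmatched u rows kept: 7.
Total: 1 matched + 7 padded = 8 rows.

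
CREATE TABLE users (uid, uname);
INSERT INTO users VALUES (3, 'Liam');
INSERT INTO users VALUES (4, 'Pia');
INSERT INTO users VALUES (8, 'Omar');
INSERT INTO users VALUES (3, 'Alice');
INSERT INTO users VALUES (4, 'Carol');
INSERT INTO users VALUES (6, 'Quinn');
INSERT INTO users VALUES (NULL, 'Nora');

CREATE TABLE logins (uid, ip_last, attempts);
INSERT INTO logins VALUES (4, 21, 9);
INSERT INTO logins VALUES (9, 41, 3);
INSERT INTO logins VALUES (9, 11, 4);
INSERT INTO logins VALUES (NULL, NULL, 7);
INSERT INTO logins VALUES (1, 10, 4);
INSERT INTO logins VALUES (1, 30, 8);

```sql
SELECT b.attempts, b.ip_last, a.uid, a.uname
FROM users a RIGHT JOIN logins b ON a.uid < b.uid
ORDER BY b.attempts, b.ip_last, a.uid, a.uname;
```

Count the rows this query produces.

17

RIGHT JOIN keeps every row from `logins`; unmatched rows get NULL for `users`'s columns.
Matching on a.uid < b.uid. A NULL in a compared column never satisfies the condition.
- a[0] uid=3 → 3 match(es) in b → 3 row(s).
- a[1] uid=4 → 2 match(es) in b → 2 row(s).
- a[2] uid=8 → 2 match(es) in b → 2 row(s).
- a[3] uid=3 → 3 match(es) in b → 3 row(s).
- a[4] uid=4 → 2 match(es) in b → 2 row(s).
- a[5] uid=6 → 2 match(es) in b → 2 row(s).
- a[6] uid=NULL → no match.
- 3 b row(s) had no a match → kept, a columns NULL.
Total: 14 matched + 3 padded = 17 rows.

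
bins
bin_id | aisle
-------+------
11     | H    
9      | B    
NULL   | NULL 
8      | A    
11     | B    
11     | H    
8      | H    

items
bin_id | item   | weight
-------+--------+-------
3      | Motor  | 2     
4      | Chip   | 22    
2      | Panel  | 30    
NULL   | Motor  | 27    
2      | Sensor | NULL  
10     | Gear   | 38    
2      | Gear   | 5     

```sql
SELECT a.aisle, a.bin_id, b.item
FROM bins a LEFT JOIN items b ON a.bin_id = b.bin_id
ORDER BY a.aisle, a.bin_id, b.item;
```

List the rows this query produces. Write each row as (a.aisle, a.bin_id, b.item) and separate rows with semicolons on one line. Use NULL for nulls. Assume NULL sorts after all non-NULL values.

LEFT JOIN keeps every row from `bins`; unmatched rows get NULL for `items`'s columns.
Matching on a.bin_id = b.bin_id. A NULL in a compared column never satisfies the condition.
- a row (bin_id=11): no match → kept, b columns NULL.
- a row (bin_id=9): no match → kept, b columns NULL.
- a row (bin_id=NULL): no match → kept, b columns NULL.
- a row (bin_id=8): no match → kept, b columns NULL.
- a row (bin_id=11): no match → kept, b columns NULL.
- a row (bin_id=11): no match → kept, b columns NULL.
- a row (bin_id=8): no match → kept, b columns NULL.
After projecting and ordering:
a.aisle | a.bin_id | b.item
A | 8 | NULL
B | 9 | NULL
B | 11 | NULL
H | 8 | NULL
H | 11 | NULL
H | 11 | NULL
NULL | NULL | NULL

(A, 8, NULL); (B, 9, NULL); (B, 11, NULL); (H, 8, NULL); (H, 11, NULL); (H, 11, NULL); (NULL, NULL, NULL)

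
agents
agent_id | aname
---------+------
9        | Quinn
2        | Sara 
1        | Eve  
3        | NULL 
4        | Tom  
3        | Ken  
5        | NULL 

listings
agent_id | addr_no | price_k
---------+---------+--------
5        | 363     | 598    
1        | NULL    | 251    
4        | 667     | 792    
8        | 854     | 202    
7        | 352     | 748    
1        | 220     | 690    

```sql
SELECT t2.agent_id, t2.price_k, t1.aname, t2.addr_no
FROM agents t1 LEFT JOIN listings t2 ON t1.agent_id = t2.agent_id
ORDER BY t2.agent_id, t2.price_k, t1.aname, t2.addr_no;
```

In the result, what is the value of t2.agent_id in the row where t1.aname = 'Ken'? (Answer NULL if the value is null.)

NULL

LEFT JOIN keeps every row from `agents`; unmatched rows get NULL for `listings`'s columns.
Matching on t1.agent_id = t2.agent_id.
Matched pairs: 4; unmatched t1 rows kept: 4.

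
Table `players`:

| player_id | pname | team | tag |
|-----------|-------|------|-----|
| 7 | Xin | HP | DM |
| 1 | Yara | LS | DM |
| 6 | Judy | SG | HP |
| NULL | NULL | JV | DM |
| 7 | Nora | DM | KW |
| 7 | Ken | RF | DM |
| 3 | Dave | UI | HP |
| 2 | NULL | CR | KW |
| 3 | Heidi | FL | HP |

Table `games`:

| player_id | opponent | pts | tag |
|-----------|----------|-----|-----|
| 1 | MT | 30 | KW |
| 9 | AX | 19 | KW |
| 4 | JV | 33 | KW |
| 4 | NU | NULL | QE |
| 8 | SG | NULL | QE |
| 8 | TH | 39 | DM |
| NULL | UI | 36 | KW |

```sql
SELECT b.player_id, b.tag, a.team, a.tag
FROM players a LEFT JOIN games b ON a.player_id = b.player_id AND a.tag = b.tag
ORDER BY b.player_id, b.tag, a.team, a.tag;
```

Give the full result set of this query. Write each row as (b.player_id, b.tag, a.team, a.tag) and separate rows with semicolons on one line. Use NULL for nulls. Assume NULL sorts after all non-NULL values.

(NULL, NULL, CR, KW); (NULL, NULL, DM, KW); (NULL, NULL, FL, HP); (NULL, NULL, HP, DM); (NULL, NULL, JV, DM); (NULL, NULL, LS, DM); (NULL, NULL, RF, DM); (NULL, NULL, SG, HP); (NULL, NULL, UI, HP)

LEFT JOIN keeps every row from `players`; unmatched rows get NULL for `games`'s columns.
Matching on a.player_id = b.player_id AND a.tag = b.tag. A NULL in a compared column never satisfies the condition.
- player_id=7, tag=DM: no b row matches, row kept with b columns NULL.
- player_id=1, tag=DM: no b row matches, row kept with b columns NULL.
- player_id=6, tag=HP: no b row matches, row kept with b columns NULL.
- player_id=NULL, tag=DM: no b row matches, row kept with b columns NULL.
- player_id=7, tag=KW: no b row matches, row kept with b columns NULL.
- player_id=7, tag=DM: no b row matches, row kept with b columns NULL.
- player_id=3, tag=HP: no b row matches, row kept with b columns NULL.
- player_id=2, tag=KW: no b row matches, row kept with b columns NULL.
- player_id=3, tag=HP: no b row matches, row kept with b columns NULL.
After projecting and ordering:
b.player_id | b.tag | a.team | a.tag
NULL | NULL | CR | KW
NULL | NULL | DM | KW
NULL | NULL | FL | HP
NULL | NULL | HP | DM
NULL | NULL | JV | DM
NULL | NULL | LS | DM
NULL | NULL | RF | DM
NULL | NULL | SG | HP
NULL | NULL | UI | HP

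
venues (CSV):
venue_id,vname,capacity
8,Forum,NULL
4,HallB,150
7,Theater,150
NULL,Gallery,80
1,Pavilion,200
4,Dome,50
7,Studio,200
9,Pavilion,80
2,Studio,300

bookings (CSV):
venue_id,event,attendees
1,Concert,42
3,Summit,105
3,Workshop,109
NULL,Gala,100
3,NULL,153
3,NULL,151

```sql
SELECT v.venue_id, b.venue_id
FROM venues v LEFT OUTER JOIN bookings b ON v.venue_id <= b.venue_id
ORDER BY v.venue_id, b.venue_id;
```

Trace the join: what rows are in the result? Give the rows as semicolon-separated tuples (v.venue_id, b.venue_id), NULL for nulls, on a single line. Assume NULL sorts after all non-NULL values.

(1, 1); (1, 3); (1, 3); (1, 3); (1, 3); (2, 3); (2, 3); (2, 3); (2, 3); (4, NULL); (4, NULL); (7, NULL); (7, NULL); (8, NULL); (9, NULL); (NULL, NULL)

LEFT JOIN keeps every row from `venues`; unmatched rows get NULL for `bookings`'s columns.
Matching on v.venue_id <= b.venue_id. A NULL in a compared column never satisfies the condition.
Matched pairs: 9; unmatched v rows kept: 7.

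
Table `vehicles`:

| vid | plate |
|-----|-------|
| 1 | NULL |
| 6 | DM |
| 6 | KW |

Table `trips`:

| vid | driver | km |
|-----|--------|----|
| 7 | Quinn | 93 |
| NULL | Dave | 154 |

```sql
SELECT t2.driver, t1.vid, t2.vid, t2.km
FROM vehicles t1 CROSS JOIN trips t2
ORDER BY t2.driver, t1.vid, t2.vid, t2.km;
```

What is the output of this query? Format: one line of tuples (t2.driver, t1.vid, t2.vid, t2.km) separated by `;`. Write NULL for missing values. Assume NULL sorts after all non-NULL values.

CROSS JOIN pairs every row of `vehicles` with every row of `trips`: 3 × 2 = 6 rows.
After projecting and ordering:
t2.driver | t1.vid | t2.vid | t2.km
Dave | 1 | NULL | 154
Dave | 6 | NULL | 154
Dave | 6 | NULL | 154
Quinn | 1 | 7 | 93
Quinn | 6 | 7 | 93
Quinn | 6 | 7 | 93

(Dave, 1, NULL, 154); (Dave, 6, NULL, 154); (Dave, 6, NULL, 154); (Quinn, 1, 7, 93); (Quinn, 6, 7, 93); (Quinn, 6, 7, 93)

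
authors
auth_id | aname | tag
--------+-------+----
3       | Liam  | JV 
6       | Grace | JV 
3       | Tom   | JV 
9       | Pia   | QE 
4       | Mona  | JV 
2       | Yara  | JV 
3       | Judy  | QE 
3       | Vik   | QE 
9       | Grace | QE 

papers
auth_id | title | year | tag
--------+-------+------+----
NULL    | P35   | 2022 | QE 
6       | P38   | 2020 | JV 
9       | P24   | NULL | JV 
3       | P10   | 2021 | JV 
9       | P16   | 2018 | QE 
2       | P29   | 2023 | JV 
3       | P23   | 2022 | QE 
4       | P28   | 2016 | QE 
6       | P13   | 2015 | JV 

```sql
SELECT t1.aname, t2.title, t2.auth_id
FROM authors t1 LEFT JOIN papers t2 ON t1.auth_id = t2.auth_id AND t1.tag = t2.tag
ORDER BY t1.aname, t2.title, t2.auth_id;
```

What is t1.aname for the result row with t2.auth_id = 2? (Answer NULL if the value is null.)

Yara

LEFT JOIN keeps every row from `authors`; unmatched rows get NULL for `papers`'s columns.
Matching on t1.auth_id = t2.auth_id AND t1.tag = t2.tag. A NULL in a compared column never satisfies the condition.
- t1 row (auth_id=3, tag=JV): matches 1 t2 row(s) → 1 output row(s).
- t1 row (auth_id=6, tag=JV): matches 2 t2 row(s) → 2 output row(s).
- t1 row (auth_id=3, tag=JV): matches 1 t2 row(s) → 1 output row(s).
- t1 row (auth_id=9, tag=QE): matches 1 t2 row(s) → 1 output row(s).
- t1 row (auth_id=4, tag=JV): no match → kept, t2 columns NULL.
- t1 row (auth_id=2, tag=JV): matches 1 t2 row(s) → 1 output row(s).
- t1 row (auth_id=3, tag=QE): matches 1 t2 row(s) → 1 output row(s).
- t1 row (auth_id=3, tag=QE): matches 1 t2 row(s) → 1 output row(s).
- t1 row (auth_id=9, tag=QE): matches 1 t2 row(s) → 1 output row(s).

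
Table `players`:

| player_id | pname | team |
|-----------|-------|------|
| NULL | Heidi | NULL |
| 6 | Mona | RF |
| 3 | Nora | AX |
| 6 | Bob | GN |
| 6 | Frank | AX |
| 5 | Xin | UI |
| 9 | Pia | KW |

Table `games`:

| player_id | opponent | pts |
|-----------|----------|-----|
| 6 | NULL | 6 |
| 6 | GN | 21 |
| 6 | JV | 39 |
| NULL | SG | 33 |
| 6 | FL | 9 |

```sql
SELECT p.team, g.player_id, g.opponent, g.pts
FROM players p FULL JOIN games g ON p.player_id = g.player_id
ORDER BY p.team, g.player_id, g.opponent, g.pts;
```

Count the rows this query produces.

FULL OUTER JOIN keeps every row from both sides; unmatched rows get NULL for the other side's columns.
Matching on p.player_id = g.player_id. A NULL in a compared column never satisfies the condition.
Matched pairs: 12; unmatched p rows kept: 4; unmatched g rows kept: 1.
Total: 12 matched + 5 padded = 17 rows.

17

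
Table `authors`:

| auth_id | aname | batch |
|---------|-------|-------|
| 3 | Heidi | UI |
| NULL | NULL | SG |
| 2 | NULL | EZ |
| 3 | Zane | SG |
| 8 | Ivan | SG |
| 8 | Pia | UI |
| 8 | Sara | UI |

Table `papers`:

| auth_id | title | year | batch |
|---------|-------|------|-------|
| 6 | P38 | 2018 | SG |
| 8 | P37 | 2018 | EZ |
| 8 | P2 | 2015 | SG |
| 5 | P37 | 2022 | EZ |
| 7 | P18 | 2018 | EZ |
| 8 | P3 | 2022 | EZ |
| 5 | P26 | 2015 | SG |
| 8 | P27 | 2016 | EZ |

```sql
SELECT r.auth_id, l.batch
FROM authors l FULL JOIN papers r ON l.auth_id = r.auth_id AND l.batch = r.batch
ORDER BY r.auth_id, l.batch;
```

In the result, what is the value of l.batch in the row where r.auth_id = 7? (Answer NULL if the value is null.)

FULL OUTER JOIN keeps every row from both sides; unmatched rows get NULL for the other side's columns.
Matching on l.auth_id = r.auth_id AND l.batch = r.batch. A NULL in a compared column never satisfies the condition.
Matched pairs: 1; unmatched l rows kept: 6; unmatched r rows kept: 7.

NULL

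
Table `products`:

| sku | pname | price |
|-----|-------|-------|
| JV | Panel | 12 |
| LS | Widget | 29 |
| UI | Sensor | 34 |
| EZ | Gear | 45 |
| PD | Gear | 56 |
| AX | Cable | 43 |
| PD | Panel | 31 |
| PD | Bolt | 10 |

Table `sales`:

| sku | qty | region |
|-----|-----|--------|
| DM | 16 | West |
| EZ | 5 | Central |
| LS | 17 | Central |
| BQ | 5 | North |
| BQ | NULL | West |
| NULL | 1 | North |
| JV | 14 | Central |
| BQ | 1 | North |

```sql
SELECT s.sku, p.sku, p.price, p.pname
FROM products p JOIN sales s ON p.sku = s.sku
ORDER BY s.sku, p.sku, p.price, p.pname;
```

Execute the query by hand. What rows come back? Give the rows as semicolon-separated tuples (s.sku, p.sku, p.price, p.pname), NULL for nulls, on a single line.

(EZ, EZ, 45, Gear); (JV, JV, 12, Panel); (LS, LS, 29, Widget)

INNER JOIN keeps only pairs where the ON condition holds.
Matching on p.sku = s.sku. A NULL in a compared column never satisfies the condition.
Matched pairs: 3.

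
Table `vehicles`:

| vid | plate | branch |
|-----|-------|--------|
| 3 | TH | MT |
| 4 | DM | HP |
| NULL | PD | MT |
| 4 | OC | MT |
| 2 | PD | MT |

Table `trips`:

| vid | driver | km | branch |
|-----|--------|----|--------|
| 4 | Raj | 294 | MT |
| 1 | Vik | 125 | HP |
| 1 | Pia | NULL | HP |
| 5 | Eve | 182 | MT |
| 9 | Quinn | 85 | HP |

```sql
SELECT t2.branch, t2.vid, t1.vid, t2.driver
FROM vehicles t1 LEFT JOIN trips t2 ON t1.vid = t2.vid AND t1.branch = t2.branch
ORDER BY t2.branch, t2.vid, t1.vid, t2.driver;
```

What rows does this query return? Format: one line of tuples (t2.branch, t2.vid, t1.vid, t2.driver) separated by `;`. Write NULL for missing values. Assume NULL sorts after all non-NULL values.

(MT, 4, 4, Raj); (NULL, NULL, 2, NULL); (NULL, NULL, 3, NULL); (NULL, NULL, 4, NULL); (NULL, NULL, NULL, NULL)

LEFT JOIN keeps every row from `vehicles`; unmatched rows get NULL for `trips`'s columns.
Matching on t1.vid = t2.vid AND t1.branch = t2.branch. A NULL in a compared column never satisfies the condition.
Matched pairs: 1; unmatched t1 rows kept: 4.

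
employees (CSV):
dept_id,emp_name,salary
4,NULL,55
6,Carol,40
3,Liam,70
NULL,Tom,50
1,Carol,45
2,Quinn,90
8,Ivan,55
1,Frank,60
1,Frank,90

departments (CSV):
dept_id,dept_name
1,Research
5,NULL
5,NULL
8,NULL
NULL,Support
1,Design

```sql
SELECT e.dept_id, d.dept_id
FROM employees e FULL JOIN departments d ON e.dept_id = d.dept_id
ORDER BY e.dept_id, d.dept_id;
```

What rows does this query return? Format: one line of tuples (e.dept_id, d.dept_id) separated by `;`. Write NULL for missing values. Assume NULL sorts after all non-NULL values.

(1, 1); (1, 1); (1, 1); (1, 1); (1, 1); (1, 1); (2, NULL); (3, NULL); (4, NULL); (6, NULL); (8, 8); (NULL, 5); (NULL, 5); (NULL, NULL); (NULL, NULL)

FULL OUTER JOIN keeps every row from both sides; unmatched rows get NULL for the other side's columns.
Matching on e.dept_id = d.dept_id. A NULL in a compared column never satisfies the condition.
Matched pairs: 7; unmatched e rows kept: 5; unmatched d rows kept: 3.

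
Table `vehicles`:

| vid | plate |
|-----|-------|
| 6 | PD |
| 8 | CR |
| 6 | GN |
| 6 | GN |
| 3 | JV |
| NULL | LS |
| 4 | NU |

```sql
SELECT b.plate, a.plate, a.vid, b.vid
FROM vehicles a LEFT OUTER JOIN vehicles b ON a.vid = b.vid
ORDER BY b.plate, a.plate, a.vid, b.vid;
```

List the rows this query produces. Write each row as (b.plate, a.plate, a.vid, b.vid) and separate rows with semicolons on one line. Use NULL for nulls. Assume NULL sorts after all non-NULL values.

(CR, CR, 8, 8); (GN, GN, 6, 6); (GN, GN, 6, 6); (GN, GN, 6, 6); (GN, GN, 6, 6); (GN, PD, 6, 6); (GN, PD, 6, 6); (JV, JV, 3, 3); (NU, NU, 4, 4); (PD, GN, 6, 6); (PD, GN, 6, 6); (PD, PD, 6, 6); (NULL, LS, NULL, NULL)

LEFT JOIN keeps every row from `vehicles a`; unmatched rows get NULL for `vehicles b`'s columns.
Matching on a.vid = b.vid. A NULL in a compared column never satisfies the condition.
- vid=6: 3 matching b row(s), so 3 row(s) emitted.
- vid=8: 1 matching b row(s), so 1 row(s) emitted.
- vid=6: 3 matching b row(s), so 3 row(s) emitted.
- vid=6: 3 matching b row(s), so 3 row(s) emitted.
- vid=3: 1 matching b row(s), so 1 row(s) emitted.
- vid=NULL: no b row matches, row kept with b columns NULL.
- vid=4: 1 matching b row(s), so 1 row(s) emitted.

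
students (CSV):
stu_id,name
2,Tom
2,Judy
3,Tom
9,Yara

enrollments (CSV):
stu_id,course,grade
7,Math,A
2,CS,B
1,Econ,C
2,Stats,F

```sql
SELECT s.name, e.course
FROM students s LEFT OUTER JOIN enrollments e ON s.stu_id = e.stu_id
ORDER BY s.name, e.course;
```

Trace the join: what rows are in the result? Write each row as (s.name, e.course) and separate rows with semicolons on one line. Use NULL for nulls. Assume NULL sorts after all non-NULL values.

LEFT JOIN keeps every row from `students`; unmatched rows get NULL for `enrollments`'s columns.
Matching on s.stu_id = e.stu_id.
Matched pairs: 4; unmatched s rows kept: 2.

(Judy, CS); (Judy, Stats); (Tom, CS); (Tom, Stats); (Tom, NULL); (Yara, NULL)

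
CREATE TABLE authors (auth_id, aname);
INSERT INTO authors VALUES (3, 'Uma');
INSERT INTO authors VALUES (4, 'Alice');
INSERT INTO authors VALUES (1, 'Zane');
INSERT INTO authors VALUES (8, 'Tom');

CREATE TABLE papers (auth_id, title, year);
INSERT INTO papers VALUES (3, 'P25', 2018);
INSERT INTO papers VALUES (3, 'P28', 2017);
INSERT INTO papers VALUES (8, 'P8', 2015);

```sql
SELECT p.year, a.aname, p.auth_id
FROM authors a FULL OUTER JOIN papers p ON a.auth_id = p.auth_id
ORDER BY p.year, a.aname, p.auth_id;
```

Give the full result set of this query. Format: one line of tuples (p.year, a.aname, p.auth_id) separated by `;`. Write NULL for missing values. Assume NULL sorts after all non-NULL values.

(2015, Tom, 8); (2017, Uma, 3); (2018, Uma, 3); (NULL, Alice, NULL); (NULL, Zane, NULL)

FULL OUTER JOIN keeps every row from both sides; unmatched rows get NULL for the other side's columns.
Matching on a.auth_id = p.auth_id.
- a[0] auth_id=3 → 2 match(es) in p → 2 row(s).
- a[1] auth_id=4 → no match; kept with NULLs on the p side.
- a[2] auth_id=1 → no match; kept with NULLs on the p side.
- a[3] auth_id=8 → 1 match(es) in p → 1 row(s).
After projecting and ordering:
p.year | a.aname | p.auth_id
2015 | Tom | 8
2017 | Uma | 3
2018 | Uma | 3
NULL | Alice | NULL
NULL | Zane | NULL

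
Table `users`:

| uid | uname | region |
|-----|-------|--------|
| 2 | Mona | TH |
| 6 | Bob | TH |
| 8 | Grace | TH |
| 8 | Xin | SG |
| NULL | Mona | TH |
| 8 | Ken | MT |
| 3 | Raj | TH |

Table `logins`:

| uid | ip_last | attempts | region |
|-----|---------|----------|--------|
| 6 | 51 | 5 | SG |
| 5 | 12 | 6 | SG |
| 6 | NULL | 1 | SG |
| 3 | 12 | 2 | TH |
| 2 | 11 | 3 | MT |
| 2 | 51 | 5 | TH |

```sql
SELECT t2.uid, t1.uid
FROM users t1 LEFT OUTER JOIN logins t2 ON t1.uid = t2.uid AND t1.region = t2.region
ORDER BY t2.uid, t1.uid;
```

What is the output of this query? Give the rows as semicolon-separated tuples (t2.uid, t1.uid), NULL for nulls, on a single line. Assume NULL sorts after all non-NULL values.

(2, 2); (3, 3); (NULL, 6); (NULL, 8); (NULL, 8); (NULL, 8); (NULL, NULL)

LEFT JOIN keeps every row from `users`; unmatched rows get NULL for `logins`'s columns.
Matching on t1.uid = t2.uid AND t1.region = t2.region. A NULL in a compared column never satisfies the condition.
- t1 (uid=2, region=TH) pairs with 1 row(s) of t2.
- t1 (uid=6, region=TH) has no partner → padded with NULL.
- t1 (uid=8, region=TH) has no partner → padded with NULL.
- t1 (uid=8, region=SG) has no partner → padded with NULL.
- t1 (uid=NULL, region=TH) has no partner → padded with NULL.
- t1 (uid=8, region=MT) has no partner → padded with NULL.
- t1 (uid=3, region=TH) pairs with 1 row(s) of t2.
After projecting and ordering:
t2.uid | t1.uid
2 | 2
3 | 3
NULL | 6
NULL | 8
NULL | 8
NULL | 8
NULL | NULL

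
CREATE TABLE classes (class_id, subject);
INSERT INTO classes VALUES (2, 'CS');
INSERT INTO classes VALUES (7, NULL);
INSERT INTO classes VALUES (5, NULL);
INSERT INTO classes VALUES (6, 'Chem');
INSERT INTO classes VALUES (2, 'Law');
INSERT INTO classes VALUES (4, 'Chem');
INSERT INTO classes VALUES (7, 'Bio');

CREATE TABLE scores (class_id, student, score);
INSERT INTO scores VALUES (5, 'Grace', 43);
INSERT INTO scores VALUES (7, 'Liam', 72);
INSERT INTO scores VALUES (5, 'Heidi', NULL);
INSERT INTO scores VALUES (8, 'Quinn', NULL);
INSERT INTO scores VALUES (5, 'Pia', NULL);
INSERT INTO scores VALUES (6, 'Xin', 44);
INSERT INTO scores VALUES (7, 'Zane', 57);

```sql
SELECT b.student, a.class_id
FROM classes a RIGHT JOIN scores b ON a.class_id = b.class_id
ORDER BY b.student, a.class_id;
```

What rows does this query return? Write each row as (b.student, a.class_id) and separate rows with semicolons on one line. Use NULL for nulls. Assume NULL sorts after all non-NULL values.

(Grace, 5); (Heidi, 5); (Liam, 7); (Liam, 7); (Pia, 5); (Quinn, NULL); (Xin, 6); (Zane, 7); (Zane, 7)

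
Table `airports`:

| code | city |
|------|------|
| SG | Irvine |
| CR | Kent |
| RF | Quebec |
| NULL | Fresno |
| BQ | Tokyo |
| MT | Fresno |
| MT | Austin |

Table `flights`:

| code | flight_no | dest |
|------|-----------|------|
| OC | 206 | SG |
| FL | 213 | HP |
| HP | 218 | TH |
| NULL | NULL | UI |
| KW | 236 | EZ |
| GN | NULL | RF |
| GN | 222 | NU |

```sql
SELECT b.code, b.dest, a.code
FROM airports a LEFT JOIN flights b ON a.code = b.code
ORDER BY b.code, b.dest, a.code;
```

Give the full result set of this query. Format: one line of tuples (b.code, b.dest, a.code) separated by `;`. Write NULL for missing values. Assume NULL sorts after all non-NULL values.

(NULL, NULL, BQ); (NULL, NULL, CR); (NULL, NULL, MT); (NULL, NULL, MT); (NULL, NULL, RF); (NULL, NULL, SG); (NULL, NULL, NULL)

LEFT JOIN keeps every row from `airports`; unmatched rows get NULL for `flights`'s columns.
Matching on a.code = b.code. A NULL in a compared column never satisfies the condition.
- code=SG: no b row matches, row kept with b columns NULL.
- code=CR: no b row matches, row kept with b columns NULL.
- code=RF: no b row matches, row kept with b columns NULL.
- code=NULL: no b row matches, row kept with b columns NULL.
- code=BQ: no b row matches, row kept with b columns NULL.
- code=MT: no b row matches, row kept with b columns NULL.
- code=MT: no b row matches, row kept with b columns NULL.
After projecting and ordering:
b.code | b.dest | a.code
NULL | NULL | BQ
NULL | NULL | CR
NULL | NULL | MT
NULL | NULL | MT
NULL | NULL | RF
NULL | NULL | SG
NULL | NULL | NULL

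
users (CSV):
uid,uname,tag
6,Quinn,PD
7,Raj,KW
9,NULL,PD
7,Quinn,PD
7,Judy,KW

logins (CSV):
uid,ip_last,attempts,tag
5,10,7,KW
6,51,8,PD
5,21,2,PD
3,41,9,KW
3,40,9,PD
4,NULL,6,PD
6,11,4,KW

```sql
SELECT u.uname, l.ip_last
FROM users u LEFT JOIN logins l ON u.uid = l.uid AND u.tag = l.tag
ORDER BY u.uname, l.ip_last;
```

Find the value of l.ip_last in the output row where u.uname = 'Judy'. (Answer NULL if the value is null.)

NULL

LEFT JOIN keeps every row from `users`; unmatched rows get NULL for `logins`'s columns.
Matching on u.uid = l.uid AND u.tag = l.tag.
- u[0] uid=6, tag=PD → 1 match(es) in l → 1 row(s).
- u[1] uid=7, tag=KW → no match; kept with NULLs on the l side.
- u[2] uid=9, tag=PD → no match; kept with NULLs on the l side.
- u[3] uid=7, tag=PD → no match; kept with NULLs on the l side.
- u[4] uid=7, tag=KW → no match; kept with NULLs on the l side.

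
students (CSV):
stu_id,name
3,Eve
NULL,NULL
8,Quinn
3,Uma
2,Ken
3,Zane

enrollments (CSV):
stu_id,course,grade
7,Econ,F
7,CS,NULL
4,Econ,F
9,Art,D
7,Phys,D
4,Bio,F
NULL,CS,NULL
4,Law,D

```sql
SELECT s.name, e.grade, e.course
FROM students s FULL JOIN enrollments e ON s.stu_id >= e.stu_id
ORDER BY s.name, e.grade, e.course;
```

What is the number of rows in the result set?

FULL OUTER JOIN keeps every row from both sides; unmatched rows get NULL for the other side's columns.
Matching on s.stu_id >= e.stu_id. A NULL in a compared column never satisfies the condition.
Matched pairs: 6; unmatched s rows kept: 5; unmatched e rows kept: 2.
Total: 6 matched + 7 padded = 13 rows.

13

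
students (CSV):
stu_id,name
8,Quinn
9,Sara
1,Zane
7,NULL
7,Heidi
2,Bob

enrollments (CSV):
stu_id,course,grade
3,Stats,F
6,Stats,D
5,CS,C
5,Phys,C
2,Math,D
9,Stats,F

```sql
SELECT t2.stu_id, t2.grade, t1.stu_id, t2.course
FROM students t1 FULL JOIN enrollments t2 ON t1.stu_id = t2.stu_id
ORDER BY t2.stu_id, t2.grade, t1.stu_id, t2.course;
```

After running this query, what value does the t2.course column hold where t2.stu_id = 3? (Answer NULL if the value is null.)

Stats

FULL OUTER JOIN keeps every row from both sides; unmatched rows get NULL for the other side's columns.
Matching on t1.stu_id = t2.stu_id.
- t1 row (stu_id=8): no match → kept, t2 columns NULL.
- t1 row (stu_id=9): matches 1 t2 row(s) → 1 output row(s).
- t1 row (stu_id=1): no match → kept, t2 columns NULL.
- t1 row (stu_id=7): no match → kept, t2 columns NULL.
- t1 row (stu_id=7): no match → kept, t2 columns NULL.
- t1 row (stu_id=2): matches 1 t2 row(s) → 1 output row(s).
- 4 row(s) from t2 found no t1 partner → padded with NULL.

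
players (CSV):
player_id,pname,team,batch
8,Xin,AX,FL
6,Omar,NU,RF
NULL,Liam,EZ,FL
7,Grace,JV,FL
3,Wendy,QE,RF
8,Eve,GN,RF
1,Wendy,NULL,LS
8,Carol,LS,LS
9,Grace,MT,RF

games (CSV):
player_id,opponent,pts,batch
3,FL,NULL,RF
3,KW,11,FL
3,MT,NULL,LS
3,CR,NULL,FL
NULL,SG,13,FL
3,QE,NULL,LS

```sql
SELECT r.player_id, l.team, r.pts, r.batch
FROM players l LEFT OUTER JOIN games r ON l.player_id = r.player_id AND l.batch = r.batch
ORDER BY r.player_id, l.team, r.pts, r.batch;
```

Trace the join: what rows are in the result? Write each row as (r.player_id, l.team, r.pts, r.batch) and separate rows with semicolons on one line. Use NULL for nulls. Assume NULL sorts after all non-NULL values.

(3, QE, NULL, RF); (NULL, AX, NULL, NULL); (NULL, EZ, NULL, NULL); (NULL, GN, NULL, NULL); (NULL, JV, NULL, NULL); (NULL, LS, NULL, NULL); (NULL, MT, NULL, NULL); (NULL, NU, NULL, NULL); (NULL, NULL, NULL, NULL)

LEFT JOIN keeps every row from `players`; unmatched rows get NULL for `games`'s columns.
Matching on l.player_id = r.player_id AND l.batch = r.batch. A NULL in a compared column never satisfies the condition.
- l row (player_id=8, batch=FL): no match → kept, r columns NULL.
- l row (player_id=6, batch=RF): no match → kept, r columns NULL.
- l row (player_id=NULL, batch=FL): no match → kept, r columns NULL.
- l row (player_id=7, batch=FL): no match → kept, r columns NULL.
- l row (player_id=3, batch=RF): matches 1 r row(s) → 1 output row(s).
- l row (player_id=8, batch=RF): no match → kept, r columns NULL.
- l row (player_id=1, batch=LS): no match → kept, r columns NULL.
- l row (player_id=8, batch=LS): no match → kept, r columns NULL.
- l row (player_id=9, batch=RF): no match → kept, r columns NULL.
After projecting and ordering:
r.player_id | l.team | r.pts | r.batch
3 | QE | NULL | RF
NULL | AX | NULL | NULL
NULL | EZ | NULL | NULL
NULL | GN | NULL | NULL
NULL | JV | NULL | NULL
NULL | LS | NULL | NULL
NULL | MT | NULL | NULL
NULL | NU | NULL | NULL
NULL | NULL | NULL | NULL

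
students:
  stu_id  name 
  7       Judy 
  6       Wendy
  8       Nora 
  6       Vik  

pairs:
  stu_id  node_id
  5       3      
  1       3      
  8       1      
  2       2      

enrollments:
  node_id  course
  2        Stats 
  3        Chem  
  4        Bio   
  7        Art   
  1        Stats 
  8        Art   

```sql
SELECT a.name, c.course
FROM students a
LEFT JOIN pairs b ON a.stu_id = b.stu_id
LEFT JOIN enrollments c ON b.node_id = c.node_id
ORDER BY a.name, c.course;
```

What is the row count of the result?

4

Evaluate left to right. First `students a LEFT JOIN pairs b` on stu_id: 4 row(s).
Then LEFT JOIN `enrollments c` on node_id: each of those 4 rows is kept; rows whose b.node_id has no match in c get NULL for c's columns.
Result: 4 row(s).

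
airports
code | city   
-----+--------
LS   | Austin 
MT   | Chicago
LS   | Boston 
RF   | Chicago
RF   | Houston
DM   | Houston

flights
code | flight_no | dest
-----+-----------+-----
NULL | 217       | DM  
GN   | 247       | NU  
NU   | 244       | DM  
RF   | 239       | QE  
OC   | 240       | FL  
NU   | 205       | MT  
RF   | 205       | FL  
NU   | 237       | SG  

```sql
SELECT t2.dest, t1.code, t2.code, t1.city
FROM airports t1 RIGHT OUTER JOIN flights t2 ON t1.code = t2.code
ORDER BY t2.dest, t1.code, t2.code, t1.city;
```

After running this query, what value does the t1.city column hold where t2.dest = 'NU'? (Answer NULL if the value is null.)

NULL

RIGHT JOIN keeps every row from `flights`; unmatched rows get NULL for `airports`'s columns.
Matching on t1.code = t2.code. A NULL in a compared column never satisfies the condition.
- t1[0] code=LS → no match.
- t1[1] code=MT → no match.
- t1[2] code=LS → no match.
- t1[3] code=RF → 2 match(es) in t2 → 2 row(s).
- t1[4] code=RF → 2 match(es) in t2 → 2 row(s).
- t1[5] code=DM → no match.
- 6 t2 row(s) had no t1 match → kept, t1 columns NULL.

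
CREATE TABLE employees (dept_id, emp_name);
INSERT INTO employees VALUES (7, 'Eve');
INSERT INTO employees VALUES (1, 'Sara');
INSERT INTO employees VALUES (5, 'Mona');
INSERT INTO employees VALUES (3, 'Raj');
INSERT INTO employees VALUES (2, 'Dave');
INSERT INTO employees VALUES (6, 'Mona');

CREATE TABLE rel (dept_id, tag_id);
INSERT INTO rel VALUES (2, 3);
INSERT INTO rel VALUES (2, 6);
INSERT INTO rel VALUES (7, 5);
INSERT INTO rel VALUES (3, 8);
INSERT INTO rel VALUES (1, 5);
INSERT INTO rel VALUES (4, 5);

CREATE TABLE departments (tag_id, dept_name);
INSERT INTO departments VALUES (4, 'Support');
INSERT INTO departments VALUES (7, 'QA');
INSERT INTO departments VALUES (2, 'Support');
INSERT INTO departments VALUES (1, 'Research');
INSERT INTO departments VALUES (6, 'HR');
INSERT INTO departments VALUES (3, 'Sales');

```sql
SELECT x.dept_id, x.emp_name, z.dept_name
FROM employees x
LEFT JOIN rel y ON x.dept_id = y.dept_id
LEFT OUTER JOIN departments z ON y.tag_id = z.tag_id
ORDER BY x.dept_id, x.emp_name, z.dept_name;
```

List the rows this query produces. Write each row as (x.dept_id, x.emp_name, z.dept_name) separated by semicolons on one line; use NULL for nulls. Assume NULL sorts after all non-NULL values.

Evaluate left to right. First `employees x LEFT JOIN rel y` on dept_id: 7 row(s).
Then LEFT JOIN `departments z` on tag_id: each of those 7 rows is kept; rows whose y.tag_id has no match in z get NULL for z's columns.

(1, Sara, NULL); (2, Dave, HR); (2, Dave, Sales); (3, Raj, NULL); (5, Mona, NULL); (6, Mona, NULL); (7, Eve, NULL)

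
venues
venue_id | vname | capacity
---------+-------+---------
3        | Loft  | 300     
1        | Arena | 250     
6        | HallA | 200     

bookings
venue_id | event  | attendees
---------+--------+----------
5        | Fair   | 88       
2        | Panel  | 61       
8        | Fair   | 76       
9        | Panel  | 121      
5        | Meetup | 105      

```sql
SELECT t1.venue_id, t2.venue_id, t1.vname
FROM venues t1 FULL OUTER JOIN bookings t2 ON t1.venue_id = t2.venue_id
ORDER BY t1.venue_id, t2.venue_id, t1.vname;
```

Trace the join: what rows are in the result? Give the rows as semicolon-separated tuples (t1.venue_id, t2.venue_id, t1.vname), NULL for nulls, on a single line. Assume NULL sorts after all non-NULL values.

(1, NULL, Arena); (3, NULL, Loft); (6, NULL, HallA); (NULL, 2, NULL); (NULL, 5, NULL); (NULL, 5, NULL); (NULL, 8, NULL); (NULL, 9, NULL)

FULL OUTER JOIN keeps every row from both sides; unmatched rows get NULL for the other side's columns.
Matching on t1.venue_id = t2.venue_id.
- t1 (venue_id=3) has no partner → padded with NULL.
- t1 (venue_id=1) has no partner → padded with NULL.
- t1 (venue_id=6) has no partner → padded with NULL.
- 5 row(s) from t2 found no t1 partner → padded with NULL.
After projecting and ordering:
t1.venue_id | t2.venue_id | t1.vname
1 | NULL | Arena
3 | NULL | Loft
6 | NULL | HallA
NULL | 2 | NULL
NULL | 5 | NULL
NULL | 5 | NULL
NULL | 8 | NULL
NULL | 9 | NULL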